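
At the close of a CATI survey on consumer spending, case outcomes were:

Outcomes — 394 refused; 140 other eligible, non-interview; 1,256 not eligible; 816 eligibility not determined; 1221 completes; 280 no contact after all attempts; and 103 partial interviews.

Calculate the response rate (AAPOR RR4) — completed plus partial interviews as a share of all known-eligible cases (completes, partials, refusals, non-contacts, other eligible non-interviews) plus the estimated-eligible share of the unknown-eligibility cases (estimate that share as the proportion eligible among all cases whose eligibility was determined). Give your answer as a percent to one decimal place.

Num: 1221 + 103 = 1324
Known eligible: 1221 + 103 + 394 + 280 + 140 = 2138
e = 2138 / (2138 + 1256) = 2138 / 3394 = 0.6299
Estimated eligible among unknowns: 0.6299 × 816 = 514.00
Denominator: 2138 + 514.00 = 2652.00
RR4 = 1324 / 2652.00 = 0.4992

49.9%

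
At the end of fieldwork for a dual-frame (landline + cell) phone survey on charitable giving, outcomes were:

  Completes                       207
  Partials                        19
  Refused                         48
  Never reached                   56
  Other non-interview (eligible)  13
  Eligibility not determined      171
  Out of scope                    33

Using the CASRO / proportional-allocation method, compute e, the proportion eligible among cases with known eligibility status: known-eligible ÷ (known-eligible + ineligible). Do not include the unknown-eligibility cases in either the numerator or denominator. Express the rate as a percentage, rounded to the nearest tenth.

Eligible (known) → 207 + 19 + 48 + 56 + 13 = 343
e = 343 / (343 + 33) = 343 / 376 = 0.9122

91.2%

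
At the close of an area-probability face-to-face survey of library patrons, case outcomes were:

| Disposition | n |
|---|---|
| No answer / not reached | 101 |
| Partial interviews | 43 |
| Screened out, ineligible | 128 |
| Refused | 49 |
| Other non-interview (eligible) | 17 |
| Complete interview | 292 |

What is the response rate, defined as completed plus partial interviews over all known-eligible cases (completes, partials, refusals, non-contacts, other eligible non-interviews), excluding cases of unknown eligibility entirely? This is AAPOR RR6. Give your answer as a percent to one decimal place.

Numerator → 292 + 43 = 335
Base → 292 + 43 + 49 + 101 + 17 = 502
RR6 = 335 / 502 = 0.6673

66.7%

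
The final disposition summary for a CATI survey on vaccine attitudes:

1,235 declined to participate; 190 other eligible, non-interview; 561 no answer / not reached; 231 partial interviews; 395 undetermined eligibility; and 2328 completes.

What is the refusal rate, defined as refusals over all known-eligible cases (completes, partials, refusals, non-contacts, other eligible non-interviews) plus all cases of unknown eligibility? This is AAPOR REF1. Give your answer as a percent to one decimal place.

25.0%

Num → 1235
Base → 2328 + 231 + 1235 + 561 + 190 + 395 = 4940
REF1 = 1235 / 4940 = 0.2500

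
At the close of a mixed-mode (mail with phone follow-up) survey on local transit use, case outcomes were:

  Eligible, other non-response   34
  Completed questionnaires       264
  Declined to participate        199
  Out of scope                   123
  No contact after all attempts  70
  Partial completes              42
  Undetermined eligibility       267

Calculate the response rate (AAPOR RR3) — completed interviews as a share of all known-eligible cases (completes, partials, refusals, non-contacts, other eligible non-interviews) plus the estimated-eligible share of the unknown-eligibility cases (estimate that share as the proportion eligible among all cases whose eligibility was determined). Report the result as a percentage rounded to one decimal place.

Num: 264
Known eligible: 264 + 42 + 199 + 70 + 34 = 609
e = 609 / (609 + 123) = 609 / 732 = 0.8320
Eligible share of unknowns: 0.8320 × 267 = 222.14
Base: 609 + 222.14 = 831.14
RR3 = 264 / 831.14 = 0.3176

31.8%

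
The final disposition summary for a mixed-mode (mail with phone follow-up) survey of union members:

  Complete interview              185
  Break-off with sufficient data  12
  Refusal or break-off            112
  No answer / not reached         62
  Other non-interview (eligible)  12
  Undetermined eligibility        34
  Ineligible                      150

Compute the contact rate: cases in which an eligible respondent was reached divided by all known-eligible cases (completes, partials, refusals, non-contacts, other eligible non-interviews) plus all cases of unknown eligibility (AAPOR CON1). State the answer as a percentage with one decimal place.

Num = 185 + 12 + 112 + 12 = 321
Base = 185 + 12 + 112 + 62 + 12 + 34 = 417
CON1 = 321 / 417 = 0.7698

77.0%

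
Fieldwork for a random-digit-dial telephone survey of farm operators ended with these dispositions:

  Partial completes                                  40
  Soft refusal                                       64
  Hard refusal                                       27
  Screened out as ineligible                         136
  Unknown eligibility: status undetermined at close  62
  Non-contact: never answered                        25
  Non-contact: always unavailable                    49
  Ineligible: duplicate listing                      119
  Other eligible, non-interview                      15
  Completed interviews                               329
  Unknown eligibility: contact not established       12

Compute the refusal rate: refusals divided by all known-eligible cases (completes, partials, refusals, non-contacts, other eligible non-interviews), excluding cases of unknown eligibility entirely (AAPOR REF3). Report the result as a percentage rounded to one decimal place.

16.6%

Refused = 27 + 64 = 91
Never reached = 25 + 49 = 74
Undetermined eligibility = 12 + 62 = 74
Screened out, ineligible = 136 + 119 = 255
Top → 91
Denom → 329 + 40 + 91 + 74 + 15 = 549
REF3 = 91 / 549 = 0.1658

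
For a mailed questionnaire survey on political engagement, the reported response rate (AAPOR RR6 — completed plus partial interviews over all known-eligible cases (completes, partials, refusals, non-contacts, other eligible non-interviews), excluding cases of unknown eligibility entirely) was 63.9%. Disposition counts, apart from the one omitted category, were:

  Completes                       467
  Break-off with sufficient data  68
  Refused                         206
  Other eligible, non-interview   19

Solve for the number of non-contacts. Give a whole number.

77

Numerator: 467 + 68 = 535
RR6 = 535 / D = 0.639
D = 535 / 0.639 = 837.2
Other denominator terms total 760
non-contacts = 837.2 − 760 ≈ 77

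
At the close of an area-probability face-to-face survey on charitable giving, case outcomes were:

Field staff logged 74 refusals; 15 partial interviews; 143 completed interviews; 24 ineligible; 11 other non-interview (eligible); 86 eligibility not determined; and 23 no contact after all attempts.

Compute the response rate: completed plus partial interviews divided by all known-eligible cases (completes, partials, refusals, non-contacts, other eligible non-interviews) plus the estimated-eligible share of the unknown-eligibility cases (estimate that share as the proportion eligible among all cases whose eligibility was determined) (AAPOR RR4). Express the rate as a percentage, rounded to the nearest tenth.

Top = 143 + 15 = 158
Eligible (known) = 143 + 15 + 74 + 23 + 11 = 266
e = 266 / (266 + 24) = 266 / 290 = 0.9172
e × U = 0.9172 × 86 = 78.88
Denominator = 266 + 78.88 = 344.88
RR4 = 158 / 344.88 = 0.4581

45.8%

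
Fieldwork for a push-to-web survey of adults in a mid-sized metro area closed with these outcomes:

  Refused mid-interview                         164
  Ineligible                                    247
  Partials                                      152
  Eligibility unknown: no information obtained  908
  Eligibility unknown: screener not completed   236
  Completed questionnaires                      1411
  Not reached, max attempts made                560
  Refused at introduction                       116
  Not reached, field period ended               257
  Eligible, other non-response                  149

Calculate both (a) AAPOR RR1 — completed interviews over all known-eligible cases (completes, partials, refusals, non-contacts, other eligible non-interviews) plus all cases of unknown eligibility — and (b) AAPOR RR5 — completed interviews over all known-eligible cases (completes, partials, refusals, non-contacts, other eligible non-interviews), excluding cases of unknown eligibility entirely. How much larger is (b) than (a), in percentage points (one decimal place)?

14.5

Refused = 116 + 164 = 280
Never reached = 257 + 560 = 817
Unknown if eligible = 236 + 908 = 1144
Num: 1411
Denom: 1411 + 152 + 280 + 817 + 149 + 1144 = 3953
RR1 = 1411 / 3953 = 0.3569
Denom: 1411 + 152 + 280 + 817 + 149 = 2809
RR5 = 1411 / 2809 = 0.5023
Difference = 50.23 − 35.69 = 14.54 percentage points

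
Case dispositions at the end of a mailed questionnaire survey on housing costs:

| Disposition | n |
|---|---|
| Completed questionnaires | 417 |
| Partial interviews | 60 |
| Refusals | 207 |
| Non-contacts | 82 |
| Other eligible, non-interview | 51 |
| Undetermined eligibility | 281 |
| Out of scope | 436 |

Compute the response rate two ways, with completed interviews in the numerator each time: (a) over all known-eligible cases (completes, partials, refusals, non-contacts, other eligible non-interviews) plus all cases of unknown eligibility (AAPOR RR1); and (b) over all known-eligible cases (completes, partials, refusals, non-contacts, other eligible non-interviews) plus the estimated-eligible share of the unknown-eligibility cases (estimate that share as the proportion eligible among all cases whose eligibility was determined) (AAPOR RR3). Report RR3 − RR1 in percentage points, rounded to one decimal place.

Num: 417
Base: 417 + 60 + 207 + 82 + 51 + 281 = 1098
RR1 = 417 / 1098 = 0.3798
Determined eligible: 417 + 60 + 207 + 82 + 51 = 817
e = 817 / (817 + 436) = 817 / 1253 = 0.6520
Eligible share of unknowns: 0.6520 × 281 = 183.21
Base: 817 + 183.21 = 1000.21
RR3 = 417 / 1000.21 = 0.4169
Difference = 41.69 − 37.98 = 3.71 percentage points

3.7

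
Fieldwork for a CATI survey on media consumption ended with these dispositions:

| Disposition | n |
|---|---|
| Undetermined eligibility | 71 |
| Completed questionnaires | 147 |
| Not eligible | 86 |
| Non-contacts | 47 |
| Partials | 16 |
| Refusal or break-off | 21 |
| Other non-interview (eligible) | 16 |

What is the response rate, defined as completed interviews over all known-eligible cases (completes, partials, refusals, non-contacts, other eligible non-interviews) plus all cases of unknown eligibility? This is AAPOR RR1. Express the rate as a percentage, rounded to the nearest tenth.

46.2%

Top → 147
Denominator → 147 + 16 + 21 + 47 + 16 + 71 = 318
RR1 = 147 / 318 = 0.4623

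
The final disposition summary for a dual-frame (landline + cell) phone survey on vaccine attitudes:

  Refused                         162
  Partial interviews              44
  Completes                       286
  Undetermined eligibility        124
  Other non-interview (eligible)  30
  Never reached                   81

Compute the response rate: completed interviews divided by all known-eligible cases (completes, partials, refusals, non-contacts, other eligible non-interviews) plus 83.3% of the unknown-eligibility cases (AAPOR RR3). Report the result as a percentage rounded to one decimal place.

Top → 286
Eligible (known) → 286 + 44 + 162 + 81 + 30 = 603
Eligible share of unknowns → 0.8330 × 124 = 103.29
Denom → 603 + 103.29 = 706.29
RR3 = 286 / 706.29 = 0.4049

40.5%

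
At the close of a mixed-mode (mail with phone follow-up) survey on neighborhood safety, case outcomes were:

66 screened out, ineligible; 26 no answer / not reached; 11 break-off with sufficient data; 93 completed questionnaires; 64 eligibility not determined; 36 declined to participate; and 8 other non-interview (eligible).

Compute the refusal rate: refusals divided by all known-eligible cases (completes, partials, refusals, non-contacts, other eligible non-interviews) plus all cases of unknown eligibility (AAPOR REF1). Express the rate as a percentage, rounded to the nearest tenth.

Num: 36
Denom: 93 + 11 + 36 + 26 + 8 + 64 = 238
REF1 = 36 / 238 = 0.1513

15.1%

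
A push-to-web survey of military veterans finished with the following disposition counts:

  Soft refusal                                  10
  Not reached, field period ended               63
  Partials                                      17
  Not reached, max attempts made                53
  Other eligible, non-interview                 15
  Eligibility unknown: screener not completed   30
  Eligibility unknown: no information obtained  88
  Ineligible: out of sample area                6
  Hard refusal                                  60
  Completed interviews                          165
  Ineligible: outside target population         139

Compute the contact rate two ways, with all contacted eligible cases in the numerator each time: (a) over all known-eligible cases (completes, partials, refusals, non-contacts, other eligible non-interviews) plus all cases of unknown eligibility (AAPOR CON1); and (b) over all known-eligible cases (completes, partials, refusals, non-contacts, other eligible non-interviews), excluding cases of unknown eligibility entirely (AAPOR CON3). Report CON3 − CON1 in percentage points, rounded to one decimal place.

16.4

Refusals = 60 + 10 = 70
No contact after all attempts = 63 + 53 = 116
Unknown if eligible = 30 + 88 = 118
Ineligible = 139 + 6 = 145
Num → 165 + 17 + 70 + 15 = 267
Denominator → 165 + 17 + 70 + 116 + 15 + 118 = 501
CON1 = 267 / 501 = 0.5329
Denominator → 165 + 17 + 70 + 116 + 15 = 383
CON3 = 267 / 383 = 0.6971
Difference = 69.71 − 53.29 = 16.42 percentage points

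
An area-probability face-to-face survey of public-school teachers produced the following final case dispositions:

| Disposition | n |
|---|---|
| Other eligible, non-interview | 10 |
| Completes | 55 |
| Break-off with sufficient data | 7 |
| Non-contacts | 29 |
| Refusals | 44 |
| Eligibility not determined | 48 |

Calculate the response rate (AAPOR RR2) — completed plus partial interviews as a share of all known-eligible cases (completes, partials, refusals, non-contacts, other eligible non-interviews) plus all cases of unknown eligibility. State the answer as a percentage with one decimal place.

Numerator = 55 + 7 = 62
Base = 55 + 7 + 44 + 29 + 10 + 48 = 193
RR2 = 62 / 193 = 0.3212

32.1%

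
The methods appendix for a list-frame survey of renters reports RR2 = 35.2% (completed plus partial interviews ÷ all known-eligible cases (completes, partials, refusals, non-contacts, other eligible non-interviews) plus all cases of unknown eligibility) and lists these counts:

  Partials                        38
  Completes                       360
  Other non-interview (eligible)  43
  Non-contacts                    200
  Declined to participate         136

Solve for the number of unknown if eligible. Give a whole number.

Top = 360 + 38 = 398
RR2 = 398 / D = 0.352
D = 398 / 0.352 = 1130.7
Other denominator terms total 777
unknown if eligible = 1130.7 − 777 ≈ 354

354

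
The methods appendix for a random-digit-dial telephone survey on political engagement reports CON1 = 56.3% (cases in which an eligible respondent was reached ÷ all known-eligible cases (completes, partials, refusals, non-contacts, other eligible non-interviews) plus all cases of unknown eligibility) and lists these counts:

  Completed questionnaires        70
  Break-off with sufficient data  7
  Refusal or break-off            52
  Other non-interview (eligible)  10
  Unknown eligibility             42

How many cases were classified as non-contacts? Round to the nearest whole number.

66

Num = 70 + 7 + 52 + 10 = 139
CON1 = 139 / D = 0.563
D = 139 / 0.563 = 246.9
Rest of base = 181
non-contacts = 246.9 − 181 ≈ 66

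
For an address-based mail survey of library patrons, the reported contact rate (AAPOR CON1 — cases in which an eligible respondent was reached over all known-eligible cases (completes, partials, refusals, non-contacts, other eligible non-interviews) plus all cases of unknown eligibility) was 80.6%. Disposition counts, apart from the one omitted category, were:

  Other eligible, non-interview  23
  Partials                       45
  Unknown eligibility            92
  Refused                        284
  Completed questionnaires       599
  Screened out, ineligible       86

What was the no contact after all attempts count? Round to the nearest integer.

137

Num: 599 + 45 + 284 + 23 = 951
CON1 = 951 / D = 0.806
D = 951 / 0.806 = 1179.9
Remaining denominator categories sum to 1043
no contact after all attempts = 1179.9 − 1043 ≈ 137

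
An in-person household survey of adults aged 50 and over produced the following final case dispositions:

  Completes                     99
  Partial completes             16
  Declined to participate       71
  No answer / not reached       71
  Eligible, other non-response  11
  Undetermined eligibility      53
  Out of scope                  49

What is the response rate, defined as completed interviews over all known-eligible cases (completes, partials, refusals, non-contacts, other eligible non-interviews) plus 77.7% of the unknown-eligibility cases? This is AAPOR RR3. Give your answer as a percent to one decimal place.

32.0%

Num = 99
Eligible (known) = 99 + 16 + 71 + 71 + 11 = 268
Eligible share of unknowns = 0.7770 × 53 = 41.18
Denominator = 268 + 41.18 = 309.18
RR3 = 99 / 309.18 = 0.3202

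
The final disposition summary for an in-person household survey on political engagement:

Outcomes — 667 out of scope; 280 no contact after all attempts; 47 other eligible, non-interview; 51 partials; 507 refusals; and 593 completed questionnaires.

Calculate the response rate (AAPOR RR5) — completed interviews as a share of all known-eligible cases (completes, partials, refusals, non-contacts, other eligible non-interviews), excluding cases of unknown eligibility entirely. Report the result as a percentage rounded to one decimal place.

Top: 593
Base: 593 + 51 + 507 + 280 + 47 = 1478
RR5 = 593 / 1478 = 0.4012

40.1%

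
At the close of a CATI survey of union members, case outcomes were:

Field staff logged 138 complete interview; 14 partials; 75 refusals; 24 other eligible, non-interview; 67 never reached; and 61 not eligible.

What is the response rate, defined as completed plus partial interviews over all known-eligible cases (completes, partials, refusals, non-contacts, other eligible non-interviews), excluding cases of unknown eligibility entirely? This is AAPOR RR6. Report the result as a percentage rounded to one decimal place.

Numerator = 138 + 14 = 152
Denominator = 138 + 14 + 75 + 67 + 24 = 318
RR6 = 152 / 318 = 0.4780

47.8%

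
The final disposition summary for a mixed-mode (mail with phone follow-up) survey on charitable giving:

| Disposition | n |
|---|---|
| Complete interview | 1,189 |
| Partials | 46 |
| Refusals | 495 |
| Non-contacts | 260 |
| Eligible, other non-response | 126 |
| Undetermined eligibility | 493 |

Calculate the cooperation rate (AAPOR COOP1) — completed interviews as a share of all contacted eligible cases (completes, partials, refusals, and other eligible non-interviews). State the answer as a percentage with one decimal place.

64.1%

Numerator → 1189
Denom → 1189 + 46 + 495 + 126 = 1856
COOP1 = 1189 / 1856 = 0.6406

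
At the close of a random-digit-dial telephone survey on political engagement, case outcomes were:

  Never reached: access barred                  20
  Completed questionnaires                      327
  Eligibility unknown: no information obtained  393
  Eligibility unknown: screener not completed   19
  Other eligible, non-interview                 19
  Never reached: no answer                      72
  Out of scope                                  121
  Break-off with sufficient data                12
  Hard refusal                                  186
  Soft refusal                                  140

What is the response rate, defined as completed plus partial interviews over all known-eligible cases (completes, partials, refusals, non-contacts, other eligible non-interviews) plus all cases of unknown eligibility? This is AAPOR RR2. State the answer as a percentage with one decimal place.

28.5%

Refusals = 186 + 140 = 326
Never reached = 72 + 20 = 92
Undetermined eligibility = 19 + 393 = 412
Numerator: 327 + 12 = 339
Base: 327 + 12 + 326 + 92 + 19 + 412 = 1188
RR2 = 339 / 1188 = 0.2854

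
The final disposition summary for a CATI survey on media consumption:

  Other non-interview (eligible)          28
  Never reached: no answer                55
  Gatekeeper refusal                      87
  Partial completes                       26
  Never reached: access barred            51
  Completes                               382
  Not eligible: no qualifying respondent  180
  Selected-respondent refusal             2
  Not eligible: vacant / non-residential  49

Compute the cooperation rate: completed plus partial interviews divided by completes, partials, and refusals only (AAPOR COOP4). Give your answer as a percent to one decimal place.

Refusals = 87 + 2 = 89
Never reached = 55 + 51 = 106
Out of scope = 180 + 49 = 229
Numerator → 382 + 26 = 408
Denom → 382 + 26 + 89 = 497
COOP4 = 408 / 497 = 0.8209

82.1%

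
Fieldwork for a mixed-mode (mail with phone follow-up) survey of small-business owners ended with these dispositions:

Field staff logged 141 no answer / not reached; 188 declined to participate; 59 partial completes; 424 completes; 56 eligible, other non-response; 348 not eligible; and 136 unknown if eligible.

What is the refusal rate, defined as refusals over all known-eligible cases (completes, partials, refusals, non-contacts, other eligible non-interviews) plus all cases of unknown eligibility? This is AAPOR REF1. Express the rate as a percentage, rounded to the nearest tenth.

Top → 188
Denominator → 424 + 59 + 188 + 141 + 56 + 136 = 1004
REF1 = 188 / 1004 = 0.1873

18.7%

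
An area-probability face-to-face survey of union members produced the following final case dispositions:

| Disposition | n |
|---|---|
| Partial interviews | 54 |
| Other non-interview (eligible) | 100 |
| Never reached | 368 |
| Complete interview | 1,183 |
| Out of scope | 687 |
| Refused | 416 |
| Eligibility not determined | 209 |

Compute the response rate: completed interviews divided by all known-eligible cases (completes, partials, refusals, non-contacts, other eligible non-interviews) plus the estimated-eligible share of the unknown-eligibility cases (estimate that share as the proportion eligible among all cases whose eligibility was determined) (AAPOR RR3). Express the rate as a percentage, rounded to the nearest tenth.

51.9%

Top → 1183
Determined eligible → 1183 + 54 + 416 + 368 + 100 = 2121
e = 2121 / (2121 + 687) = 2121 / 2808 = 0.7553
Eligible share of unknowns → 0.7553 × 209 = 157.86
Base → 2121 + 157.86 = 2278.86
RR3 = 1183 / 2278.86 = 0.5191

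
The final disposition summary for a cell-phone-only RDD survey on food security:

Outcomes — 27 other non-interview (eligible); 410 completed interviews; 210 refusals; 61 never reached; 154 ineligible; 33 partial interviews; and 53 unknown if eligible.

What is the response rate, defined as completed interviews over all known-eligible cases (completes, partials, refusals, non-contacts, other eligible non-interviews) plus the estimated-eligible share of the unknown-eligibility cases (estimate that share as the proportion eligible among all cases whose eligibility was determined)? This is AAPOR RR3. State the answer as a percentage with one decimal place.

Num = 410
Determined eligible = 410 + 33 + 210 + 61 + 27 = 741
e = 741 / (741 + 154) = 741 / 895 = 0.8279
e × U = 0.8279 × 53 = 43.88
Denominator = 741 + 43.88 = 784.88
RR3 = 410 / 784.88 = 0.5224

52.2%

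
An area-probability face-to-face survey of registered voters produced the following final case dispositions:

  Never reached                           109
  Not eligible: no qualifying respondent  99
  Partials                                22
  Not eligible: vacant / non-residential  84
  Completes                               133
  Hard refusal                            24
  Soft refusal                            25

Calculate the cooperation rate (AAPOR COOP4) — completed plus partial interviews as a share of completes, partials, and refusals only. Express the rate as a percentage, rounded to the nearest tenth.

76.0%

Refusals = 24 + 25 = 49
Not eligible = 99 + 84 = 183
Num: 133 + 22 = 155
Denominator: 133 + 22 + 49 = 204
COOP4 = 155 / 204 = 0.7598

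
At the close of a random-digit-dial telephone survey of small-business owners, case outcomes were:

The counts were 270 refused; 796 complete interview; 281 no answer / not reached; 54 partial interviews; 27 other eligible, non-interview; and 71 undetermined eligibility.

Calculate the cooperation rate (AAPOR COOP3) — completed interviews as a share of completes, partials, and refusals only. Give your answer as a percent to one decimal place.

71.1%

Num: 796
Denominator: 796 + 54 + 270 = 1120
COOP3 = 796 / 1120 = 0.7107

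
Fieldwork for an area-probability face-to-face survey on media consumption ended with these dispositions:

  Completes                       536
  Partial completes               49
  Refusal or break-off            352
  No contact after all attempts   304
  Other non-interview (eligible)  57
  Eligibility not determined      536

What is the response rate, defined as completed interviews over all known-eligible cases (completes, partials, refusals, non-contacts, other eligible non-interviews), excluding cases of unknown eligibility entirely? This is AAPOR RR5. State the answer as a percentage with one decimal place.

41.3%

Num = 536
Base = 536 + 49 + 352 + 304 + 57 = 1298
RR5 = 536 / 1298 = 0.4129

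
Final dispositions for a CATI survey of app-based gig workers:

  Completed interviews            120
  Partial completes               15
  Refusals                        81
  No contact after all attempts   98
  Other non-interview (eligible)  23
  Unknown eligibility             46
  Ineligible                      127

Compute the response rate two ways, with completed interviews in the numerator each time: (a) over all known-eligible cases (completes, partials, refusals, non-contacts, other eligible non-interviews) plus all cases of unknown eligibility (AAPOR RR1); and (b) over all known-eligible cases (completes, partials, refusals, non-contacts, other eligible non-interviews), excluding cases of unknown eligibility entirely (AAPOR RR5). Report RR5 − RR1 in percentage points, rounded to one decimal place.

4.3

Top = 120
Denominator = 120 + 15 + 81 + 98 + 23 + 46 = 383
RR1 = 120 / 383 = 0.3133
Denominator = 120 + 15 + 81 + 98 + 23 = 337
RR5 = 120 / 337 = 0.3561
Difference = 35.61 − 31.33 = 4.28 percentage points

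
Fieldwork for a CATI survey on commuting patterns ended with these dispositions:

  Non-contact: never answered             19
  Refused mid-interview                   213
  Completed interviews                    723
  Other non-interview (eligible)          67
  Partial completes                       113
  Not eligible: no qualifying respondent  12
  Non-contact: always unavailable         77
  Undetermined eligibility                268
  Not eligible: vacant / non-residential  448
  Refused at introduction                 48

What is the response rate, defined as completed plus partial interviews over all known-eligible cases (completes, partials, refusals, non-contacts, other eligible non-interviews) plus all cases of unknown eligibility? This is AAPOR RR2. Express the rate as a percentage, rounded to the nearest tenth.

Refusal or break-off = 48 + 213 = 261
No contact after all attempts = 19 + 77 = 96
Not eligible = 12 + 448 = 460
Num: 723 + 113 = 836
Denom: 723 + 113 + 261 + 96 + 67 + 268 = 1528
RR2 = 836 / 1528 = 0.5471

54.7%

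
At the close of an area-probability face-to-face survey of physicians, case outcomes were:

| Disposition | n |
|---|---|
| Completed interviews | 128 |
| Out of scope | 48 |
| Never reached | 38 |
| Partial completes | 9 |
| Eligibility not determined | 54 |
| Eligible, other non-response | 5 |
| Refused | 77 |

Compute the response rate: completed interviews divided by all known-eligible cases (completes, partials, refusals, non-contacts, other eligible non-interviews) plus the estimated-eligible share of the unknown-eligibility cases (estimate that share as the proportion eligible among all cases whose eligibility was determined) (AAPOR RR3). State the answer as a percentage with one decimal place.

Numerator → 128
Known eligible → 128 + 9 + 77 + 38 + 5 = 257
e = 257 / (257 + 48) = 257 / 305 = 0.8426
e × U → 0.8426 × 54 = 45.50
Base → 257 + 45.50 = 302.50
RR3 = 128 / 302.50 = 0.4231

42.3%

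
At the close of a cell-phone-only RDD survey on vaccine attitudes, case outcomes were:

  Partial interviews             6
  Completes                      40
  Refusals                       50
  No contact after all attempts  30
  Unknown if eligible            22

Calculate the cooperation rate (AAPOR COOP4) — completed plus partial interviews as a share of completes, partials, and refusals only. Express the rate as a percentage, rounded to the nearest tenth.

47.9%

Numerator: 40 + 6 = 46
Base: 40 + 6 + 50 = 96
COOP4 = 46 / 96 = 0.4792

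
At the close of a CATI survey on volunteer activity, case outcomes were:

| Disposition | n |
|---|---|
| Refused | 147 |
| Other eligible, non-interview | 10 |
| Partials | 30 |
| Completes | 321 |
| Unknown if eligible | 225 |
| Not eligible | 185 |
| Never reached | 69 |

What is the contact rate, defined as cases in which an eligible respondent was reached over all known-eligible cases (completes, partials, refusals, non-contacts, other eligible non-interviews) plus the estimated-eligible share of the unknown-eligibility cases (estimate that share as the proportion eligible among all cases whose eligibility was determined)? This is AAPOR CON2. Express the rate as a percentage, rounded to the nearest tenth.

68.0%

Top: 321 + 30 + 147 + 10 = 508
Determined eligible: 321 + 30 + 147 + 69 + 10 = 577
e = 577 / (577 + 185) = 577 / 762 = 0.7572
e × U: 0.7572 × 225 = 170.37
Denominator: 577 + 170.37 = 747.37
CON2 = 508 / 747.37 = 0.6797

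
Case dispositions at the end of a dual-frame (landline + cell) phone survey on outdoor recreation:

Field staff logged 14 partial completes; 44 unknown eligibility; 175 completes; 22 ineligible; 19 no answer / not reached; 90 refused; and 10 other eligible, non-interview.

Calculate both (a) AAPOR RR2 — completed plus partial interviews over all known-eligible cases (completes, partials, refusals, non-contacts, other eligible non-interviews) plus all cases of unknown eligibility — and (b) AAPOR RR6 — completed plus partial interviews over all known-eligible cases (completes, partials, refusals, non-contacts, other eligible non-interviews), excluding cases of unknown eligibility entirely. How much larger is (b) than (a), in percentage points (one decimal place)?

Num: 175 + 14 = 189
Denom: 175 + 14 + 90 + 19 + 10 + 44 = 352
RR2 = 189 / 352 = 0.5369
Denom: 175 + 14 + 90 + 19 + 10 = 308
RR6 = 189 / 308 = 0.6136
Difference = 61.36 − 53.69 = 7.67 percentage points

7.7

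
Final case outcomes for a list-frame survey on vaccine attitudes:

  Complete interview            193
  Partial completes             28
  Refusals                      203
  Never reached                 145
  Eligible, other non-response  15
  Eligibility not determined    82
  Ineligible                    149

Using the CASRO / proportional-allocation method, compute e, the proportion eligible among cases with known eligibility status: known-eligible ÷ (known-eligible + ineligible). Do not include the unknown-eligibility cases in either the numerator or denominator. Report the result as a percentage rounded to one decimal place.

Eligible (known): 193 + 28 + 203 + 145 + 15 = 584
e = 584 / (584 + 149) = 584 / 733 = 0.7967

79.7%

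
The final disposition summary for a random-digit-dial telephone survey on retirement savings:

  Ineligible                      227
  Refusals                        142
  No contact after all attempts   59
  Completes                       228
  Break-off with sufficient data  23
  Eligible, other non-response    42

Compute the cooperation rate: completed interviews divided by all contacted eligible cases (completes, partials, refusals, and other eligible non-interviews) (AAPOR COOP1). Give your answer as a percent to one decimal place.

52.4%

Num = 228
Base = 228 + 23 + 142 + 42 = 435
COOP1 = 228 / 435 = 0.5241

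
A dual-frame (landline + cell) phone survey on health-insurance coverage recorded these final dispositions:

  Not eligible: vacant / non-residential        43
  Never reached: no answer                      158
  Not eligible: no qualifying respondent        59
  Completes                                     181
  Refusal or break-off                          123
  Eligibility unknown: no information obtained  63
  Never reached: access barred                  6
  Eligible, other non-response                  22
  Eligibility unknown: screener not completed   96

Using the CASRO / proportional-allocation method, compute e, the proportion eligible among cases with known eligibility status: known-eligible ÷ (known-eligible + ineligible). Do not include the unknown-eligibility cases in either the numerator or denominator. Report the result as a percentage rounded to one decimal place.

82.8%

No answer / not reached = 158 + 6 = 164
Unknown if eligible = 96 + 63 = 159
Ineligible = 59 + 43 = 102
Determined eligible → 181 + 123 + 164 + 22 = 490
e = 490 / (490 + 102) = 490 / 592 = 0.8277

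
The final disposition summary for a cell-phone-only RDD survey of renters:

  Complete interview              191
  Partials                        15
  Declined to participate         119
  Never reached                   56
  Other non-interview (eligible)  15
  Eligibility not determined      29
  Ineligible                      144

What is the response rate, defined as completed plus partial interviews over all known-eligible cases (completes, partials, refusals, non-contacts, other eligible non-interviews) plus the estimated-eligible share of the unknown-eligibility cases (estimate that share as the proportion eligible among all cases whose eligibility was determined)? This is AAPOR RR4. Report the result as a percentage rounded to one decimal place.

49.4%

Num: 191 + 15 = 206
Determined eligible: 191 + 15 + 119 + 56 + 15 = 396
e = 396 / (396 + 144) = 396 / 540 = 0.7333
Eligible share of unknowns: 0.7333 × 29 = 21.27
Denominator: 396 + 21.27 = 417.27
RR4 = 206 / 417.27 = 0.4937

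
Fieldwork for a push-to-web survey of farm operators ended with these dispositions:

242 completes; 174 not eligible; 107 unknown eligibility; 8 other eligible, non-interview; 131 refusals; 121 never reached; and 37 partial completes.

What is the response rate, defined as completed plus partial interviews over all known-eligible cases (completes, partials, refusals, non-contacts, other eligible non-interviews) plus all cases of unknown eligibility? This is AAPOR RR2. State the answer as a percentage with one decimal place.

Num = 242 + 37 = 279
Denom = 242 + 37 + 131 + 121 + 8 + 107 = 646
RR2 = 279 / 646 = 0.4319

43.2%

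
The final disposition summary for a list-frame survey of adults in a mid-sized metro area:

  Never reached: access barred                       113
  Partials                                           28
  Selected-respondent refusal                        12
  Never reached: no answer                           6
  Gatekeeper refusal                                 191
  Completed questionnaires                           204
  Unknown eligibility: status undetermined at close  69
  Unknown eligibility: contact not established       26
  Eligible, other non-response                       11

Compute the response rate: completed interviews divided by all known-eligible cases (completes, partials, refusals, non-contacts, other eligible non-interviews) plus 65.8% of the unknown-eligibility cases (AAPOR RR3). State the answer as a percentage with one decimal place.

Refusals = 191 + 12 = 203
Never reached = 6 + 113 = 119
Unknown eligibility = 26 + 69 = 95
Top: 204
Known eligible: 204 + 28 + 203 + 119 + 11 = 565
e × U: 0.6580 × 95 = 62.51
Denom: 565 + 62.51 = 627.51
RR3 = 204 / 627.51 = 0.3251

32.5%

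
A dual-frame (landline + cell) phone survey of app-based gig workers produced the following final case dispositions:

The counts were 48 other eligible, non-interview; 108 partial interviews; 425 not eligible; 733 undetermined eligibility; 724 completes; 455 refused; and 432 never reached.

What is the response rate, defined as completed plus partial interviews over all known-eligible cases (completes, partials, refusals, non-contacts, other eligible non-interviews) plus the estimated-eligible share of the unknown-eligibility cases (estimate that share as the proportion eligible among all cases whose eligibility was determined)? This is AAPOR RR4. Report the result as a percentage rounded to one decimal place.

35.3%

Numerator: 724 + 108 = 832
Determined eligible: 724 + 108 + 455 + 432 + 48 = 1767
e = 1767 / (1767 + 425) = 1767 / 2192 = 0.8061
Estimated eligible among unknowns: 0.8061 × 733 = 590.87
Denom: 1767 + 590.87 = 2357.87
RR4 = 832 / 2357.87 = 0.3529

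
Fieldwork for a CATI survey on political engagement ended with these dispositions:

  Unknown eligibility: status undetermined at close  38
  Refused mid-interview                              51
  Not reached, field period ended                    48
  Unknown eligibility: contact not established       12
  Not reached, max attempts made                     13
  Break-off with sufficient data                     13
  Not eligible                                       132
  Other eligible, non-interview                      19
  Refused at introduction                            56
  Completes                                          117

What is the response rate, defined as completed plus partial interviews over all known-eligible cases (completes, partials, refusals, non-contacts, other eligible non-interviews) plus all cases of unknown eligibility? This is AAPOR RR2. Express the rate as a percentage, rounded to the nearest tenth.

35.4%

Refusal or break-off = 56 + 51 = 107
No answer / not reached = 48 + 13 = 61
Unknown if eligible = 12 + 38 = 50
Top = 117 + 13 = 130
Denominator = 117 + 13 + 107 + 61 + 19 + 50 = 367
RR2 = 130 / 367 = 0.3542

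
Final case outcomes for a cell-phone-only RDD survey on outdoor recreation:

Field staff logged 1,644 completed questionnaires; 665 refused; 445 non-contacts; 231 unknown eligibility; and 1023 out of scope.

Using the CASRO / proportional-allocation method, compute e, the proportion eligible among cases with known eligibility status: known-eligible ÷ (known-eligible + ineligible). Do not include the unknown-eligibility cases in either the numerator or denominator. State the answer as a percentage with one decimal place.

72.9%

Determined eligible = 1644 + 665 + 445 = 2754
e = 2754 / (2754 + 1023) = 2754 / 3777 = 0.7292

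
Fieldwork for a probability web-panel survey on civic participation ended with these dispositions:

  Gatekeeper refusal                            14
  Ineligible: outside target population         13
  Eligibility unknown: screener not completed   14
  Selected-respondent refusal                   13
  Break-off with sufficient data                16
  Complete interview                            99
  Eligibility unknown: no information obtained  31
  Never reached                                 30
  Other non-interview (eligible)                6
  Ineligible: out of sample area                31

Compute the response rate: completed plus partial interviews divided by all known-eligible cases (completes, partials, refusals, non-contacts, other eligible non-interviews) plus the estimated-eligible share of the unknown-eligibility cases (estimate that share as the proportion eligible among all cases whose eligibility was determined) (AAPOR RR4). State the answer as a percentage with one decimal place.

53.7%

Refused = 14 + 13 = 27
Undetermined eligibility = 14 + 31 = 45
Ineligible = 13 + 31 = 44
Top: 99 + 16 = 115
Determined eligible: 99 + 16 + 27 + 30 + 6 = 178
e = 178 / (178 + 44) = 178 / 222 = 0.8018
Estimated eligible among unknowns: 0.8018 × 45 = 36.08
Base: 178 + 36.08 = 214.08
RR4 = 115 / 214.08 = 0.5372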